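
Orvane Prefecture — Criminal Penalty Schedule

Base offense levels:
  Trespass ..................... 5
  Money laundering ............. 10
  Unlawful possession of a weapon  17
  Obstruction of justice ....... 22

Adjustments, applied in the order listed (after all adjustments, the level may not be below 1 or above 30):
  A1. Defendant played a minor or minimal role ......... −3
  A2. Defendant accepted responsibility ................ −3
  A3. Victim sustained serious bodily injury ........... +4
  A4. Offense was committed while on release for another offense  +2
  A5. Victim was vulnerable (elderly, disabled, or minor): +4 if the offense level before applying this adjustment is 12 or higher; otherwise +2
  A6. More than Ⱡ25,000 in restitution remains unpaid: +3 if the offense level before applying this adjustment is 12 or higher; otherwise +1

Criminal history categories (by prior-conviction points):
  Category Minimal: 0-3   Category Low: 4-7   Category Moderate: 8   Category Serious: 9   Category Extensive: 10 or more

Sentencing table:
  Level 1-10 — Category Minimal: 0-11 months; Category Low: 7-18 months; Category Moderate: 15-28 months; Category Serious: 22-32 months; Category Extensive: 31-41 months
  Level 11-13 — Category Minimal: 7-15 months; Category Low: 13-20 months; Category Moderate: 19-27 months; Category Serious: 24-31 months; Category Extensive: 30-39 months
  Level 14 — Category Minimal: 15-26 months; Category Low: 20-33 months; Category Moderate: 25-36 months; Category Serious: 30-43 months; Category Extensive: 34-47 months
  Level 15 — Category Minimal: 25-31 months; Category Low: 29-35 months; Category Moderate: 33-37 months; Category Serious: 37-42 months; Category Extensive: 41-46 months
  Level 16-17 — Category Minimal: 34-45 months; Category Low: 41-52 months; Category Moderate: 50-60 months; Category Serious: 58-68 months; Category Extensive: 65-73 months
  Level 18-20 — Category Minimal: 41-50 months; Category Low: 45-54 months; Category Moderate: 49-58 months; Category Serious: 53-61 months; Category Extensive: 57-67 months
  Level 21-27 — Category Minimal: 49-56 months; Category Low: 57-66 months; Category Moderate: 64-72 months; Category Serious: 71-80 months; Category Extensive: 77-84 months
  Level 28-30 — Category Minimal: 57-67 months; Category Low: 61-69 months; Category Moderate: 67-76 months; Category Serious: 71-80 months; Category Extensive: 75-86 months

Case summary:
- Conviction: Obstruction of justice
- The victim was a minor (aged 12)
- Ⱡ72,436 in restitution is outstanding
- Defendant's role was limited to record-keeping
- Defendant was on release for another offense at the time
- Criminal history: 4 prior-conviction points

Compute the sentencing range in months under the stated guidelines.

Base offense level for obstruction of justice: 22.
A1 applies: 22 − 3 = 19.
A2 does not apply.
A4 applies: 19 + 2 = 21.
A5 applies (level before this adjustment is 21 ≥ 12, so +4): 21 + 4 = 25.
A6 applies (level before this adjustment is 25 ≥ 12, so +3): 25 + 3 = 28.
Final offense level: 28.
Criminal history: 4 prior points → Category Low (4-7).
Level 28 falls in the 28-30 band.
Grid: Level 28-30 × Category Low = 61-69 months.

61-69 months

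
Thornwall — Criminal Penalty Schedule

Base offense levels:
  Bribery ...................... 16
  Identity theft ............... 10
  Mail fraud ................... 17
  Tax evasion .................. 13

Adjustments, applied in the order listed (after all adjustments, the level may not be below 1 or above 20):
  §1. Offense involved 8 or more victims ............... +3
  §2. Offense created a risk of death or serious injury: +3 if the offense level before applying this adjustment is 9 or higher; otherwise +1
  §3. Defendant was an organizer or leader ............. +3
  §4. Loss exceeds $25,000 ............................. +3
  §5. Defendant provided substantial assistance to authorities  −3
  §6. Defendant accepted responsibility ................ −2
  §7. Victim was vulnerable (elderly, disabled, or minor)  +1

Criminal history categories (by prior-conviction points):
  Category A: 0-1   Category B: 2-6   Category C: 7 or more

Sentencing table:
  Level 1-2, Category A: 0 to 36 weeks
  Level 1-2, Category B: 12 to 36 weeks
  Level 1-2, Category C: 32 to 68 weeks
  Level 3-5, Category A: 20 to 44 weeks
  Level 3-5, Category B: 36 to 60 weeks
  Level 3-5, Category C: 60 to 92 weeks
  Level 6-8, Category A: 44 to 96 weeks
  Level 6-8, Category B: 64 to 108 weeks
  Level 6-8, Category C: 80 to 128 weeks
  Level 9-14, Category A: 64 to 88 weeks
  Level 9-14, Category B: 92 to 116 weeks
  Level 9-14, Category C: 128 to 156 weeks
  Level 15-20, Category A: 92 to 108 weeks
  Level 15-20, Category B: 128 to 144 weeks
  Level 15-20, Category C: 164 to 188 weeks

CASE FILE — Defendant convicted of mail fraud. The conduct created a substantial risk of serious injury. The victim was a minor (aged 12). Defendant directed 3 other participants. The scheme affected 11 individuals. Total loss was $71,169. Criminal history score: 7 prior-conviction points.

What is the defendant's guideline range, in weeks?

Base offense level for mail fraud: 17.
§1 applies: 17 + 3 = 20.
§2 applies (level before this adjustment is 20 ≥ 9, so +3): 20 + 3 = 23.
§3 applies: 23 + 3 = 26.
§4 applies: 26 + 3 = 29.
§5 does not apply.
§6 does not apply.
§7 applies: 29 + 1 = 30.
Level 30 exceeds the maximum of 20; capped at 20.
Final offense level: 20.
Criminal history: 7 prior points → Category C (7+).
Level 20 falls in the 15-20 band.
Grid: Level 15-20 × Category C = 164-188 weeks.

164-188 weeks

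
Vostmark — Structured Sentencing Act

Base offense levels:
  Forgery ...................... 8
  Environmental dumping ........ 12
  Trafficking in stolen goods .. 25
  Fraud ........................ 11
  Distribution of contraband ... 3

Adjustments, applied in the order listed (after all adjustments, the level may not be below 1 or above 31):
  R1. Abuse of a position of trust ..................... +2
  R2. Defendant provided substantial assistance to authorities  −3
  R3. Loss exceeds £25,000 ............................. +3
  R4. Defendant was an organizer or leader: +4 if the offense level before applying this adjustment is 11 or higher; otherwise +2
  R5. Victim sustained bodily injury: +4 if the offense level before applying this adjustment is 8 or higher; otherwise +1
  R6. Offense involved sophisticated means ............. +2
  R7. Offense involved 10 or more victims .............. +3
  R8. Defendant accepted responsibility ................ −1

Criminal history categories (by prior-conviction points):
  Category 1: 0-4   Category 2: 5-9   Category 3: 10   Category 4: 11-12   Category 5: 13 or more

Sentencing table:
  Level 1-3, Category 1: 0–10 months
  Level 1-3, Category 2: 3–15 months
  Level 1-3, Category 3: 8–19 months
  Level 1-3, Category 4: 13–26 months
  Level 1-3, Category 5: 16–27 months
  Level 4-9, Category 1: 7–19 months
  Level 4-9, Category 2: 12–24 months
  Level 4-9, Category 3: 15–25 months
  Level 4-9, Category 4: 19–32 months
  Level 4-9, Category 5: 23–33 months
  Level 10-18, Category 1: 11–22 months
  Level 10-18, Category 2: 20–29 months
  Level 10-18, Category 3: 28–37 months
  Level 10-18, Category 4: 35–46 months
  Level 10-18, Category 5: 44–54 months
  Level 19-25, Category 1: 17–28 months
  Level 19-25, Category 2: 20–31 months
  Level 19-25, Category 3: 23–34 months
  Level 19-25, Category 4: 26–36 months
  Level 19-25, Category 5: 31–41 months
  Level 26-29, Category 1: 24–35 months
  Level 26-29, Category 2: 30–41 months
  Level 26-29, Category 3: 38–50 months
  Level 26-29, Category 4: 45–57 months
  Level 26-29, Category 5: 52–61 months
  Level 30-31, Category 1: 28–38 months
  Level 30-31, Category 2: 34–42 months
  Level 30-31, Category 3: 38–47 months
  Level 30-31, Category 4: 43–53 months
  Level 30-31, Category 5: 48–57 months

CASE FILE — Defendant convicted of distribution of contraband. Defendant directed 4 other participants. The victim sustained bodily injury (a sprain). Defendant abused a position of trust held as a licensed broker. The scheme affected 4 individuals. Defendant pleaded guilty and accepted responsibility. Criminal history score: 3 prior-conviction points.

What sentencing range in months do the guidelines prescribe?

Base offense level for distribution of contraband: 3.
R1 applies: 3 + 2 = 5.
R4 applies (level before this adjustment is 5 < 11, so +2): 5 + 2 = 7.
R5 applies (level before this adjustment is 7 < 8, so +1): 7 + 1 = 8.
R8 applies: 8 − 1 = 7.
Final offense level: 7.
Criminal history: 3 prior points → Category 1 (0-4).
Level 7 falls in the 4-9 band.
Grid: Level 4-9 × Category 1 = 7-19 months.

7-19 months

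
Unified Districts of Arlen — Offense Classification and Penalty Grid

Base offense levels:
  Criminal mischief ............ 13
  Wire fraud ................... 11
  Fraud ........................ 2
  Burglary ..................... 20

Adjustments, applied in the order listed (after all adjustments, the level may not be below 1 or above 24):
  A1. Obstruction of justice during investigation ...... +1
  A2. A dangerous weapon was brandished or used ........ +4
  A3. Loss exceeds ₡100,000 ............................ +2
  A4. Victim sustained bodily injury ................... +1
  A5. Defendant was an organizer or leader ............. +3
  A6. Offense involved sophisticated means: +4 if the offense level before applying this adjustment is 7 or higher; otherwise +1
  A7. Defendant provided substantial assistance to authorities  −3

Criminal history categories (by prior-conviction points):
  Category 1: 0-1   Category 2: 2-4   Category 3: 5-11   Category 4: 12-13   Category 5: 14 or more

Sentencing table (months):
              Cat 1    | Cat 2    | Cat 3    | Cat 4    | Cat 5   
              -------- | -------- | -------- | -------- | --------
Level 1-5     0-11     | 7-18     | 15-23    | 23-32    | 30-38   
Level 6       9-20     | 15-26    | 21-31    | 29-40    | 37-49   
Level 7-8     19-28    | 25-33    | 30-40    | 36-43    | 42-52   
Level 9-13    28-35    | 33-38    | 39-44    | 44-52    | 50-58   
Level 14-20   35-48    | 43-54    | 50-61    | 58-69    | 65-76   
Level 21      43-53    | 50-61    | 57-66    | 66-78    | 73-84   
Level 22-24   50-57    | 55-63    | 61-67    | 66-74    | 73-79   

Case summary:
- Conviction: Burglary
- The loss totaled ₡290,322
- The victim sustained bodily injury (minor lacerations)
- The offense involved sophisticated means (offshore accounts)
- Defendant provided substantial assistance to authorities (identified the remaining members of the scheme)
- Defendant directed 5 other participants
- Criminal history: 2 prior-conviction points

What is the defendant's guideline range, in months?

55-63 months

Base offense level for burglary: 20.
A2 does not apply.
A3 applies: 20 + 2 = 22.
A4 applies: 22 + 1 = 23.
A5 applies: 23 + 3 = 26.
A6 applies (level before this adjustment is 26 ≥ 7, so +4): 26 + 4 = 30.
A7 applies: 30 − 3 = 27.
Level 27 exceeds the maximum of 24; capped at 24.
Final offense level: 24.
Criminal history: 2 prior points → Category 2 (2-4).
Level 24 falls in the 22-24 band.
Grid: Level 22-24 × Category 2 = 55-63 months.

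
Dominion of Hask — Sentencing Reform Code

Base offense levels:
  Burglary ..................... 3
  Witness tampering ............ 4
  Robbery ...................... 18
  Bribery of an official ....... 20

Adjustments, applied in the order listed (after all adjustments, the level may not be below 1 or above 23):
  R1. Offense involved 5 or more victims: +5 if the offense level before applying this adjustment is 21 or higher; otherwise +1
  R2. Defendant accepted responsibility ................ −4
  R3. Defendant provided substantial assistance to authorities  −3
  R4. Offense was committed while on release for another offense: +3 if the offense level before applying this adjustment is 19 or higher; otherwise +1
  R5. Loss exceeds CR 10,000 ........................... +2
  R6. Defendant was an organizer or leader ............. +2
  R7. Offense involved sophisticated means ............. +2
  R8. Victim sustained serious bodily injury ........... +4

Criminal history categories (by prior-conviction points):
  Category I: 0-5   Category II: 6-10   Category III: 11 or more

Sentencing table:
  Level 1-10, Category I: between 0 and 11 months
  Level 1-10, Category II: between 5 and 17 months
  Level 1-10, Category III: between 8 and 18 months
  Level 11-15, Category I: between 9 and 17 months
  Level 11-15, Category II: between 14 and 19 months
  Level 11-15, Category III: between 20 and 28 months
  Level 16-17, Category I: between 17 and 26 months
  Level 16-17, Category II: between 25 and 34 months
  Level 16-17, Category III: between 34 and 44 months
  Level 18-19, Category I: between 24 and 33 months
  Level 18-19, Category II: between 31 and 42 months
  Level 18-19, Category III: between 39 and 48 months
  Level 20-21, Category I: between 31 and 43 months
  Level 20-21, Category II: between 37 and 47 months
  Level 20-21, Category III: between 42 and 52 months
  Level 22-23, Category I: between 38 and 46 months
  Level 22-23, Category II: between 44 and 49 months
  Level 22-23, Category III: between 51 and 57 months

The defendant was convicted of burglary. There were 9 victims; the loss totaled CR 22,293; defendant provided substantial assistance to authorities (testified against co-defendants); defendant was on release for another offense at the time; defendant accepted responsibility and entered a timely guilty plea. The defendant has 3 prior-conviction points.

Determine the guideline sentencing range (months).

0-11 months

Base offense level for burglary: 3.
R1 applies (level before this adjustment is 3 < 21, so +1): 3 + 1 = 4.
R2 applies: 4 − 4 = 0.
R3 applies: 0 − 3 = -3.
R4 applies (level before this adjustment is -3 < 19, so +1): -3 + 1 = -2.
R5 applies: -2 + 2 = 0.
Level 0 is below the minimum of 1; floored at 1.
Final offense level: 1.
Criminal history: 3 prior points → Category I (0-5).
Level 1 falls in the 1-10 band.
Grid: Level 1-10 × Category I = 0-11 months.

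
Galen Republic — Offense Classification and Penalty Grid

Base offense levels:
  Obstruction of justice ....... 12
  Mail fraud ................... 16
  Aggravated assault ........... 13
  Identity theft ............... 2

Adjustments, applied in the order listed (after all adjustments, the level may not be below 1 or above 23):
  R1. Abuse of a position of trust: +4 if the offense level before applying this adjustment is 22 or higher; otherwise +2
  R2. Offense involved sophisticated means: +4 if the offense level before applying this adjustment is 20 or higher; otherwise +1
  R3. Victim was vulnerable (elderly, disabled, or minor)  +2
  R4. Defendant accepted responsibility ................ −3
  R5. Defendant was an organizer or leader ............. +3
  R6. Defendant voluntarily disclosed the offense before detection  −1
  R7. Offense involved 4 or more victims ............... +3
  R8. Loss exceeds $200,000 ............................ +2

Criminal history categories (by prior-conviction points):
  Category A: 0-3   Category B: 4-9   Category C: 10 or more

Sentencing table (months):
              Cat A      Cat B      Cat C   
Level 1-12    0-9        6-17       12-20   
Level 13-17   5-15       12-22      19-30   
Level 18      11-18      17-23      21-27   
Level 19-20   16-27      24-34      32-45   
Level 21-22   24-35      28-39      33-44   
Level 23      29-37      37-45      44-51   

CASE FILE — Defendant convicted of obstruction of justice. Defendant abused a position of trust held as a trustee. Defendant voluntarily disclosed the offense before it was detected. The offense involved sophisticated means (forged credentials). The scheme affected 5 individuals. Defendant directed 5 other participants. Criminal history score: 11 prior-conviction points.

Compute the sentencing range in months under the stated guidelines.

32-45 months

Base offense level for obstruction of justice: 12.
R1 applies (level before this adjustment is 12 < 22, so +2): 12 + 2 = 14.
R2 applies (level before this adjustment is 14 < 20, so +1): 14 + 1 = 15.
R3 does not apply.
R4 does not apply.
R5 applies: 15 + 3 = 18.
R6 applies: 18 − 1 = 17.
R7 applies: 17 + 3 = 20.
R8 does not apply.
Final offense level: 20.
Criminal history: 11 prior points → Category C (10+).
Level 20 falls in the 19-20 band.
Grid: Level 19-20 × Category C = 32-45 months.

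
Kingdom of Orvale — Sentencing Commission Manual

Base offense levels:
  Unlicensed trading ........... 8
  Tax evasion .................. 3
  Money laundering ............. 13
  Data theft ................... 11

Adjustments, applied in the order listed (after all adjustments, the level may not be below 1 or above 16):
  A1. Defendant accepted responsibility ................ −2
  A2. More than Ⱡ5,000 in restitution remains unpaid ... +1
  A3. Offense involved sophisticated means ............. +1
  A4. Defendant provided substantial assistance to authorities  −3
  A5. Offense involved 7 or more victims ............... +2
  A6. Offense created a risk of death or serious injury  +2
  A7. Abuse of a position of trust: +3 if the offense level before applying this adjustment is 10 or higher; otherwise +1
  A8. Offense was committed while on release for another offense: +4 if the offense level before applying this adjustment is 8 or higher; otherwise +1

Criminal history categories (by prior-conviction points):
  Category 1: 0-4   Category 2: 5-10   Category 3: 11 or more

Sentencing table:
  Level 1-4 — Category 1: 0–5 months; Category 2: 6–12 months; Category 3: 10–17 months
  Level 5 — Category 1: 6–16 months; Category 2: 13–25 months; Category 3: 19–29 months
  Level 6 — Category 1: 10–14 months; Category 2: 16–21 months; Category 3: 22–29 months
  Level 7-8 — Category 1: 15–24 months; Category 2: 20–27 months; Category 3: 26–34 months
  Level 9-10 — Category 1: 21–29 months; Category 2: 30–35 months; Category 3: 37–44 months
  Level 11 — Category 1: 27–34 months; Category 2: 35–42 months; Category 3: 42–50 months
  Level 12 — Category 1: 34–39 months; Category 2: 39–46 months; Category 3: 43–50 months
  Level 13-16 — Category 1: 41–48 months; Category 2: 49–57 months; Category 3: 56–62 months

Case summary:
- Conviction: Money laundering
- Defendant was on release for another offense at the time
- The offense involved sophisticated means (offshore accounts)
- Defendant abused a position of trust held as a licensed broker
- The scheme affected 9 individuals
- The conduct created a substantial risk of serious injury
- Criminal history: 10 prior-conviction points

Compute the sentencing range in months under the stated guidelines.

49-57 months

Base offense level for money laundering: 13.
A2 does not apply.
A3 applies: 13 + 1 = 14.
A4 does not apply.
A5 applies: 14 + 2 = 16.
A6 applies: 16 + 2 = 18.
A7 applies (level before this adjustment is 18 ≥ 10, so +3): 18 + 3 = 21.
A8 applies (level before this adjustment is 21 ≥ 8, so +4): 21 + 4 = 25.
Level 25 exceeds the maximum of 16; capped at 16.
Final offense level: 16.
Criminal history: 10 prior points → Category 2 (5-10).
Level 16 falls in the 13-16 band.
Grid: Level 13-16 × Category 2 = 49-57 months.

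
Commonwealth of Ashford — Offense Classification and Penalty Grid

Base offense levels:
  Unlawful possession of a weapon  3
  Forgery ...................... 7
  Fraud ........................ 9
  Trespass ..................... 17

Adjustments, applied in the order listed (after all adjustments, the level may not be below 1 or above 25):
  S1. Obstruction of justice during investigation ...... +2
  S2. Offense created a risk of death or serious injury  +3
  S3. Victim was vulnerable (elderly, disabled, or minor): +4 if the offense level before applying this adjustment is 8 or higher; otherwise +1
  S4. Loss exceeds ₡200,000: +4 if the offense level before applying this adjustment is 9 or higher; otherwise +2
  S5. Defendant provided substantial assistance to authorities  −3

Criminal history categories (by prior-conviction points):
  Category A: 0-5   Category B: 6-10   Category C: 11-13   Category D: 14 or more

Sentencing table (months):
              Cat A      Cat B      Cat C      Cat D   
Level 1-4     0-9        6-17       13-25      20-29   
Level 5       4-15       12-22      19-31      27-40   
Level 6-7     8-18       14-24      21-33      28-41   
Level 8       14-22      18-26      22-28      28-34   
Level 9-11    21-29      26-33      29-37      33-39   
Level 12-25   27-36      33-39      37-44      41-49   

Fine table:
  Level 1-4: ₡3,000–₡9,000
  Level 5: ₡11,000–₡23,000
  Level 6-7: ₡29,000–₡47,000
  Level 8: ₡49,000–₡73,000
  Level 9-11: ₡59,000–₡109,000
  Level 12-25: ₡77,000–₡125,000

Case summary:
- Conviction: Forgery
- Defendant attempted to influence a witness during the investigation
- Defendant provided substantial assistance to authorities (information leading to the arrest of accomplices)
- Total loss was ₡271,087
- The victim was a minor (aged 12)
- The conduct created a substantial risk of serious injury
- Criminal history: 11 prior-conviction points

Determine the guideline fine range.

₡77,000–₡125,000

Base offense level for forgery: 7.
S1 applies: 7 + 2 = 9.
S2 applies: 9 + 3 = 12.
S3 applies (level before this adjustment is 12 ≥ 8, so +4): 12 + 4 = 16.
S4 applies (level before this adjustment is 16 ≥ 9, so +4): 16 + 4 = 20.
S5 applies: 20 − 3 = 17.
Final offense level: 17.
Level 17 falls in the 12-25 band.
Fine table: Level 12-25 → ₡77,000–₡125,000.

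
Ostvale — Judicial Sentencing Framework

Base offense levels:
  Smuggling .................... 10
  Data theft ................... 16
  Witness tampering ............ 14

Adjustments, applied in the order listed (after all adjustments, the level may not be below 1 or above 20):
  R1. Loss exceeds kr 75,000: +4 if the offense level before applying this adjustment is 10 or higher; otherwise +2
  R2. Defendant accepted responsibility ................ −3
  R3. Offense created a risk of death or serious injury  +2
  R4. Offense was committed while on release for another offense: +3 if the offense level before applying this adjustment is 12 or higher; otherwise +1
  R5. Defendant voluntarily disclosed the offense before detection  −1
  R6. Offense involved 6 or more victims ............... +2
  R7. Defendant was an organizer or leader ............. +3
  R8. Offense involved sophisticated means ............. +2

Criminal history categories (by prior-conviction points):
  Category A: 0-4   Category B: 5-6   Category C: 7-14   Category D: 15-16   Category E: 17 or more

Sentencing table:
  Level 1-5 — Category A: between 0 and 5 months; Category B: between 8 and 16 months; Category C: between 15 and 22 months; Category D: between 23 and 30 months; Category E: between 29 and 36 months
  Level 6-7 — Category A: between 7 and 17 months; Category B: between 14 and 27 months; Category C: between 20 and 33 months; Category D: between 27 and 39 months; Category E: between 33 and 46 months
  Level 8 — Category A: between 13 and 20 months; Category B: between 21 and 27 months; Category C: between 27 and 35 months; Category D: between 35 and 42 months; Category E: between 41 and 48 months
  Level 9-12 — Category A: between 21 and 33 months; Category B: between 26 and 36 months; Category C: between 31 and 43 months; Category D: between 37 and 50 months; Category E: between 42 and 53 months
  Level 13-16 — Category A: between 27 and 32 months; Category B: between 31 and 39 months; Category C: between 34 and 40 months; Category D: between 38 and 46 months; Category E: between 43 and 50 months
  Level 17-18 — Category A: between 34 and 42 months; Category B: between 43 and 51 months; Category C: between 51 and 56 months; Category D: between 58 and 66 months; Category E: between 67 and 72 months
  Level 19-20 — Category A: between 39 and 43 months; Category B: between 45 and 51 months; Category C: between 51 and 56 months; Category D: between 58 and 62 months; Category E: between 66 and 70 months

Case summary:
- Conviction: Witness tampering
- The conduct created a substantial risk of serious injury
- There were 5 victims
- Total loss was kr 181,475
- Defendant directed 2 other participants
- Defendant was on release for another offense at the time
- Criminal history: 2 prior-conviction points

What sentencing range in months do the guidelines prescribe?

Base offense level for witness tampering: 14.
R1 applies (level before this adjustment is 14 ≥ 10, so +4): 14 + 4 = 18.
R3 applies: 18 + 2 = 20.
R4 applies (level before this adjustment is 20 ≥ 12, so +3): 20 + 3 = 23.
R7 applies: 23 + 3 = 26.
R8 does not apply.
Level 26 exceeds the maximum of 20; capped at 20.
Final offense level: 20.
Criminal history: 2 prior points → Category A (0-4).
Level 20 falls in the 19-20 band.
Grid: Level 19-20 × Category A = 39-43 months.

39-43 months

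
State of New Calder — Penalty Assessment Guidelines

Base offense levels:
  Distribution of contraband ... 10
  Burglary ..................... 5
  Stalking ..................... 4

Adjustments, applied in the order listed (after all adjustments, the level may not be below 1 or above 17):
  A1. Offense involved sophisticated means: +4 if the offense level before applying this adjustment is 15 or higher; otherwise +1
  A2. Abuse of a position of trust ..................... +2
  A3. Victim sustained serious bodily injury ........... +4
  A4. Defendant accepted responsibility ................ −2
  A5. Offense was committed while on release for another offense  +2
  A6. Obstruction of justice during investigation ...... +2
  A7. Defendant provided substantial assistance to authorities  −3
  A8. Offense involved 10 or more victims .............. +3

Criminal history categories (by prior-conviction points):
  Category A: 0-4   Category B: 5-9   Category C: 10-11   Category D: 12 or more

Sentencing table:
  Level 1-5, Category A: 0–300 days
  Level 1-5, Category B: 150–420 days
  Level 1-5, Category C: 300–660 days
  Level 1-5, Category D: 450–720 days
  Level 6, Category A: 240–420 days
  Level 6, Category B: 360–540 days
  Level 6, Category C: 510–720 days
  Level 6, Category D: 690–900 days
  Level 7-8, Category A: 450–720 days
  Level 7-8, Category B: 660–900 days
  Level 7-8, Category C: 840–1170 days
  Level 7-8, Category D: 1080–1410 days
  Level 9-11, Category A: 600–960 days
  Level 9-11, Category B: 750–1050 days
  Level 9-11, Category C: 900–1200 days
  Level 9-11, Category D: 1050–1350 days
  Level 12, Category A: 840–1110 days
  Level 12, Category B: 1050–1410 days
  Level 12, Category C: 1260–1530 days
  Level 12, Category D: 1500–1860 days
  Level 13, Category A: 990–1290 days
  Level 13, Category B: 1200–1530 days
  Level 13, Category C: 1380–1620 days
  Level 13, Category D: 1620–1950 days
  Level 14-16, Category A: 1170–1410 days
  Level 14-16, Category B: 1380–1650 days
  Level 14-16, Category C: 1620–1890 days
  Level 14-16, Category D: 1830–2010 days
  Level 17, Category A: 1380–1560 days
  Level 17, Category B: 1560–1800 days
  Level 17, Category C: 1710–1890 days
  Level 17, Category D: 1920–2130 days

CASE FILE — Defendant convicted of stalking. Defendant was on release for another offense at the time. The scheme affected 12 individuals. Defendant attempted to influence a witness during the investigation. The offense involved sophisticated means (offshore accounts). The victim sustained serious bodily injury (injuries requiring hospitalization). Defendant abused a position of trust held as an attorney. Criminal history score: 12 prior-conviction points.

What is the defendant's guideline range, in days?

Base offense level for stalking: 4.
A1 applies (level before this adjustment is 4 < 15, so +1): 4 + 1 = 5.
A2 applies: 5 + 2 = 7.
A3 applies: 7 + 4 = 11.
A4 does not apply.
A5 applies: 11 + 2 = 13.
A6 applies: 13 + 2 = 15.
A7 does not apply.
A8 applies: 15 + 3 = 18.
Level 18 exceeds the maximum of 17; capped at 17.
Final offense level: 17.
Criminal history: 12 prior points → Category D (12+).
Level 17 falls in the 17 band.
Grid: Level 17 × Category D = 1920-2130 days.

1920-2130 days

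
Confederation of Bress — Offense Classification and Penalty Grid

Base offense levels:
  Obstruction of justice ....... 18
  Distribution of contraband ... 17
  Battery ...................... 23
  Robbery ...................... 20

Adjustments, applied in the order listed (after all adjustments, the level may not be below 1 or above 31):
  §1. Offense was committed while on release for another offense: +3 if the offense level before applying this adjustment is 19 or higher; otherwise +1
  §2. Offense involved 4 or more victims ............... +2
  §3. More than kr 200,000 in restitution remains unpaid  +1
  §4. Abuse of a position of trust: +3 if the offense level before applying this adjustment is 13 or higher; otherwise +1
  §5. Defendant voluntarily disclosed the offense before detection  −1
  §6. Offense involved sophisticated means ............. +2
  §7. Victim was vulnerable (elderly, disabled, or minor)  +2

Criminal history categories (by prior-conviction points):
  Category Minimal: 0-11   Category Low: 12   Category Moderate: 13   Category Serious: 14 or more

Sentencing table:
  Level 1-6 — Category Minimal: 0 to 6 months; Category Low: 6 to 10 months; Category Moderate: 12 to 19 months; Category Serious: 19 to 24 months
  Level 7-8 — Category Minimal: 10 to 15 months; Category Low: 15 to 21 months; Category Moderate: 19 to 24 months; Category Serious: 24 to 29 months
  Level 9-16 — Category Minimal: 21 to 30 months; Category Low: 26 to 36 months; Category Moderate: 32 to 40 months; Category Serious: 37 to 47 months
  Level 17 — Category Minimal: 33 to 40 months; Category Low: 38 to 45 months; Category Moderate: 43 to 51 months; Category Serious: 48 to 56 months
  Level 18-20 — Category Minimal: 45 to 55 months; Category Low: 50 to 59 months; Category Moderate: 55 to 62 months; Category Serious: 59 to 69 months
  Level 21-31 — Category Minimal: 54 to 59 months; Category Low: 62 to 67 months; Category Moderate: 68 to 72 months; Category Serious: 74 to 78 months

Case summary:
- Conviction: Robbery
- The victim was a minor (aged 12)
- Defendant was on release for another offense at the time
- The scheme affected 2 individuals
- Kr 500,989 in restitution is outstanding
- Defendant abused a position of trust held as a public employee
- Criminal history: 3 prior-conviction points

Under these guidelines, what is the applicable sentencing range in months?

Base offense level for robbery: 20.
§1 applies (level before this adjustment is 20 ≥ 19, so +3): 20 + 3 = 23.
§3 applies: 23 + 1 = 24.
§4 applies (level before this adjustment is 24 ≥ 13, so +3): 24 + 3 = 27.
§7 applies: 27 + 2 = 29.
Final offense level: 29.
Criminal history: 3 prior points → Category Minimal (0-11).
Level 29 falls in the 21-31 band.
Grid: Level 21-31 × Category Minimal = 54-59 months.

54-59 months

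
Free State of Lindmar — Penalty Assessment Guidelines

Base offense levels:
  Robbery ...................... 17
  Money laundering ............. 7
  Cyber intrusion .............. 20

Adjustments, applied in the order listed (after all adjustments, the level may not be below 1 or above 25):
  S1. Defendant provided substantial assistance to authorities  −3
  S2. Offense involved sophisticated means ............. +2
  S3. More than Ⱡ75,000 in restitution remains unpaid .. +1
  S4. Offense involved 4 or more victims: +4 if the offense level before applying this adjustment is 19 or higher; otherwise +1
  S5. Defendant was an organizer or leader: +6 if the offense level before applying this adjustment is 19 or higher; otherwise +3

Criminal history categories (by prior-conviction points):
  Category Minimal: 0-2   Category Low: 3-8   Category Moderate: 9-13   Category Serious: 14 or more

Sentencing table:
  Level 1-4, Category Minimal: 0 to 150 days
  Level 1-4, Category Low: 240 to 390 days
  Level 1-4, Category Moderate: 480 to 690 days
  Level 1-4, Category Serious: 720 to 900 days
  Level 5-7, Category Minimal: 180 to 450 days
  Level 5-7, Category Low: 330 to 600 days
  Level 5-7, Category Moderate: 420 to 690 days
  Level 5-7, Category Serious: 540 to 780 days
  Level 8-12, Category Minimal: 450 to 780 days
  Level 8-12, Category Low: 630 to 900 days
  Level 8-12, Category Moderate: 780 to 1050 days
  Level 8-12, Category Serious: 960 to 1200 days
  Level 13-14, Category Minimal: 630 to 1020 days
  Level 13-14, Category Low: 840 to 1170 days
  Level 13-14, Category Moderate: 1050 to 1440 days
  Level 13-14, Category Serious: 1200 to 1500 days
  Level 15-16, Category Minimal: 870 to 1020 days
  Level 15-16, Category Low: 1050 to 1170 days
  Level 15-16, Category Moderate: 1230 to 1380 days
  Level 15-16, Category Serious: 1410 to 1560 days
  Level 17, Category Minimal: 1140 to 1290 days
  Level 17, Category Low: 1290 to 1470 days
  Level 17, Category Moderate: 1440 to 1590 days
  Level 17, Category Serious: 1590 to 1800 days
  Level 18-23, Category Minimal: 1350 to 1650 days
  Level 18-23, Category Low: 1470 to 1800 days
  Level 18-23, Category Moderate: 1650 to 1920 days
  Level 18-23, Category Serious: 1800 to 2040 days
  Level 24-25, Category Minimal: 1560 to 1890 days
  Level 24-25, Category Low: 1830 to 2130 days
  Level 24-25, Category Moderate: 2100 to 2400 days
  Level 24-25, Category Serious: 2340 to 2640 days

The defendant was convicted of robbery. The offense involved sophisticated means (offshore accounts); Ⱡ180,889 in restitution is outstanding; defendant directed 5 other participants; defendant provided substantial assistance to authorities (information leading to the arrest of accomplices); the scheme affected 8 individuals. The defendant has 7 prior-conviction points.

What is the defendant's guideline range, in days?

Base offense level for robbery: 17.
S1 applies: 17 − 3 = 14.
S2 applies: 14 + 2 = 16.
S3 applies: 16 + 1 = 17.
S4 applies (level before this adjustment is 17 < 19, so +1): 17 + 1 = 18.
S5 applies (level before this adjustment is 18 < 19, so +3): 18 + 3 = 21.
Final offense level: 21.
Criminal history: 7 prior points → Category Low (3-8).
Level 21 falls in the 18-23 band.
Grid: Level 18-23 × Category Low = 1470-1800 days.

1470-1800 days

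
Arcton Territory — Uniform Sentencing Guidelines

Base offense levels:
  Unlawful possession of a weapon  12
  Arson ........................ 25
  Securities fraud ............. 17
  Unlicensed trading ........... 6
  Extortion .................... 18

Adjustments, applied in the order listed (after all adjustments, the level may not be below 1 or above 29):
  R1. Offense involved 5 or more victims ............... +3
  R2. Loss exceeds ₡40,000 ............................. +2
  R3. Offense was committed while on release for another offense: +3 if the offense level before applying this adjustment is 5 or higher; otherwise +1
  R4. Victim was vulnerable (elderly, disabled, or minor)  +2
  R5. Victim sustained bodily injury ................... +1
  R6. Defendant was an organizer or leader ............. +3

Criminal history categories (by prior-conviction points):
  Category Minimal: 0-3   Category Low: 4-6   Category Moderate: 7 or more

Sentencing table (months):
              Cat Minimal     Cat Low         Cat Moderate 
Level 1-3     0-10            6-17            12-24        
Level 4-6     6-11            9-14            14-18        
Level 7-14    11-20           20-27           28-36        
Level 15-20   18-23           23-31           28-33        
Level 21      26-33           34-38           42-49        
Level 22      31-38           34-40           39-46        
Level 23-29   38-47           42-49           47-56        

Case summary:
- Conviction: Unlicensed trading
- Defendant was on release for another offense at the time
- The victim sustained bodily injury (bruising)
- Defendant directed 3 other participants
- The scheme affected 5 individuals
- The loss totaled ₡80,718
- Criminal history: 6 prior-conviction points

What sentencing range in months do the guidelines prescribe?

23-31 months

Base offense level for unlicensed trading: 6.
R1 applies: 6 + 3 = 9.
R2 applies: 9 + 2 = 11.
R3 applies (level before this adjustment is 11 ≥ 5, so +3): 11 + 3 = 14.
R5 applies: 14 + 1 = 15.
R6 applies: 15 + 3 = 18.
Final offense level: 18.
Criminal history: 6 prior points → Category Low (4-6).
Level 18 falls in the 15-20 band.
Grid: Level 15-20 × Category Low = 23-31 months.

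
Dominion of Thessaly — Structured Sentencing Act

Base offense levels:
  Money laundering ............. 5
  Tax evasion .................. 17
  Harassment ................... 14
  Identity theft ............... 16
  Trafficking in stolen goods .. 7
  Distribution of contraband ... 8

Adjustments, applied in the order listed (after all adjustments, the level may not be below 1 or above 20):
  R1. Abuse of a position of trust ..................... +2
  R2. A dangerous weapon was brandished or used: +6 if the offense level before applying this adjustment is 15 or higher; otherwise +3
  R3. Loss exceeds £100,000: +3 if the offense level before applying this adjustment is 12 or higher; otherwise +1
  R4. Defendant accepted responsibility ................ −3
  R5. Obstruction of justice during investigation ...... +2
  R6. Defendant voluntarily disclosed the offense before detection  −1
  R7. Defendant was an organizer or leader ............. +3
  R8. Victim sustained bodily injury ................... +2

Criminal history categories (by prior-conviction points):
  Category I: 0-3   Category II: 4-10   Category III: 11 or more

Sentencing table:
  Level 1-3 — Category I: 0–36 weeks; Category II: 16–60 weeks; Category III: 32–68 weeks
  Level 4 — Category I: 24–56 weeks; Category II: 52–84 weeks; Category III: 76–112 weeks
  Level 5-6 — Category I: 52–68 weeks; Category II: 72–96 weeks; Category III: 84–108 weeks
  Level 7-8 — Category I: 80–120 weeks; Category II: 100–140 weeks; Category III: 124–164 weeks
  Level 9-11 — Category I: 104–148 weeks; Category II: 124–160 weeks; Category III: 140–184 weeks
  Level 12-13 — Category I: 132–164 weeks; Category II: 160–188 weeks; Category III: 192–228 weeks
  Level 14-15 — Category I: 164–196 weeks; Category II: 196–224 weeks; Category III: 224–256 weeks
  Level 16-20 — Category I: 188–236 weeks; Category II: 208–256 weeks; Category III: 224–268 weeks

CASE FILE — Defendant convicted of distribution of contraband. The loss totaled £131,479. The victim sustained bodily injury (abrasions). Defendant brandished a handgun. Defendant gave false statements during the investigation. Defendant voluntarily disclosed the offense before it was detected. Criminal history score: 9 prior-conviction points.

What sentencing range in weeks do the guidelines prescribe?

196-224 weeks

Base offense level for distribution of contraband: 8.
R2 applies (level before this adjustment is 8 < 15, so +3): 8 + 3 = 11.
R3 applies (level before this adjustment is 11 < 12, so +1): 11 + 1 = 12.
R5 applies: 12 + 2 = 14.
R6 applies: 14 − 1 = 13.
R7 does not apply.
R8 applies: 13 + 2 = 15.
Final offense level: 15.
Criminal history: 9 prior points → Category II (4-10).
Level 15 falls in the 14-15 band.
Grid: Level 14-15 × Category II = 196-224 weeks.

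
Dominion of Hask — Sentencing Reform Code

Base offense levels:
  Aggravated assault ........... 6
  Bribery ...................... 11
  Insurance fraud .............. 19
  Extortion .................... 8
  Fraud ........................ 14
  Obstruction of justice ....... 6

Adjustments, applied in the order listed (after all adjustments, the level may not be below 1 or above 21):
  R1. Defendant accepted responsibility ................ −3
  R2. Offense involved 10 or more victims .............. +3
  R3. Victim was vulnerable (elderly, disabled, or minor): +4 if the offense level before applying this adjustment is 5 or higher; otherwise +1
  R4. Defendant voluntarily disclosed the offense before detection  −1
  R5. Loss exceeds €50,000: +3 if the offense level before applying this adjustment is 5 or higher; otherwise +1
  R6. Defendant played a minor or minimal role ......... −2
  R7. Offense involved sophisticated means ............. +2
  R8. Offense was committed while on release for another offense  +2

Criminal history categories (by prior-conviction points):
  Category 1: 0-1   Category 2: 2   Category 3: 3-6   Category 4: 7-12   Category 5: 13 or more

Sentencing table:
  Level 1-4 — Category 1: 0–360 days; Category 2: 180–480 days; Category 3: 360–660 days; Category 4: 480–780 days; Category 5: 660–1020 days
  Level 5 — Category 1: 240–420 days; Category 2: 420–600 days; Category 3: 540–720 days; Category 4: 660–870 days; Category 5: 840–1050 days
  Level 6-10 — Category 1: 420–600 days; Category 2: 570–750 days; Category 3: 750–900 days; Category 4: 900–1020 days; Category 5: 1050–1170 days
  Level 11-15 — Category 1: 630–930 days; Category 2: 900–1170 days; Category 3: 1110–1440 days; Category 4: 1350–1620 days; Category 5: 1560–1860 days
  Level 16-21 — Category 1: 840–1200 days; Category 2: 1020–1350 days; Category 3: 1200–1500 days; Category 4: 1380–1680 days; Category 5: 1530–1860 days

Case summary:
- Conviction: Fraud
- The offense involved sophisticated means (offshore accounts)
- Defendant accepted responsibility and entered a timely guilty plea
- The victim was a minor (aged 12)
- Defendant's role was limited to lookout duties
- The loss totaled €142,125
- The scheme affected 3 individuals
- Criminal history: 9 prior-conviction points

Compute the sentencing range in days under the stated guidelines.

1380-1680 days

Base offense level for fraud: 14.
R1 applies: 14 − 3 = 11.
R2 does not apply.
R3 applies (level before this adjustment is 11 ≥ 5, so +4): 11 + 4 = 15.
R4 does not apply.
R5 applies (level before this adjustment is 15 ≥ 5, so +3): 15 + 3 = 18.
R6 applies: 18 − 2 = 16.
R7 applies: 16 + 2 = 18.
R8 does not apply.
Final offense level: 18.
Criminal history: 9 prior points → Category 4 (7-12).
Level 18 falls in the 16-21 band.
Grid: Level 16-21 × Category 4 = 1380-1680 days.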